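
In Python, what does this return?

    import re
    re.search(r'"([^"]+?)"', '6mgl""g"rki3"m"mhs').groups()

('g',)

`re.search` scans for the first position where the pattern succeeds.
The match spans [5:8] → '"g"'.
Captured: group 1 = 'g'.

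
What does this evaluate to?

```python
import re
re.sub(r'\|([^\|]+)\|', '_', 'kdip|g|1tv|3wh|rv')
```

'kdip_1tv_rv'

Matches: at [4:7] → '|g|'; at [10:15] → '|3wh|'.
`sub` substitutes '_' at each match site.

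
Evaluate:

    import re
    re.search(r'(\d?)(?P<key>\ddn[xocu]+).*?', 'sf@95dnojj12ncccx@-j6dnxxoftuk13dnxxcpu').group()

Lazy quantifiers expand one character at a time until the remainder of the pattern can match.
The match spans [3:8] → '95dno'.

'95dno'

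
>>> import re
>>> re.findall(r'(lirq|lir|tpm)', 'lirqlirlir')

Alternation tries branches left to right and keeps the first one that lets the overall match succeed at that position.
`findall` collects group 1 from each match (3 total).

['lirq', 'lir', 'lir']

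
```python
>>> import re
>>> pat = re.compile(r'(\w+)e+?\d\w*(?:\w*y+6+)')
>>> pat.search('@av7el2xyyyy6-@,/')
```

Pattern: one or more of a word character (captured); then one or more of the literal 'e' (lazy), then a digit, then zero or more of a word character; then zero or more of a word character, then one or more of a literal 'y', then one or more of the literal '6' (non-capturing group).
`re.search` tries every starting position until one works.
Here nothing in the string fits, so the call returns None.

None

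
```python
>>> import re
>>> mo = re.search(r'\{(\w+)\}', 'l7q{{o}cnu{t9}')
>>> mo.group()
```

'{o}'

The match spans [4:7] → '{o}'.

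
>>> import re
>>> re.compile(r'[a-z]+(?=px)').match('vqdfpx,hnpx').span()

(0, 4)

Because the assertion is zero-width, the text it checks is not consumed and won't appear in the result.
`match` is anchored at position 0; if the pattern doesn't fit there, it returns None.
The match spans [0:4] → 'vqdf'.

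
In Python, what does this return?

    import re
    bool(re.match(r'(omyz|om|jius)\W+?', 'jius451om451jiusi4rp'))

`match` is anchored at position 0; if the pattern doesn't fit there, it returns None.
Here position 0 doesn't satisfy it, so the call returns None, and `bool(None)` is False.

False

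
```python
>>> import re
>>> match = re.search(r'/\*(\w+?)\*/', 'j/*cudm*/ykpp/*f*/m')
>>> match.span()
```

(1, 9)

The match spans [1:9] → '/*cudm*/'.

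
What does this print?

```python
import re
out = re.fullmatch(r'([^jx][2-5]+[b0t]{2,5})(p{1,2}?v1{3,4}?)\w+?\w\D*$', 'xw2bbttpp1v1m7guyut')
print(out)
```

None

This matches any character except [jx], then one or more of a character in [2-5], then 2 to 5 of one of [b0t] (captured); then 1 to 2 of the literal 'p' (lazy), then a literal 'v', then 3 to 4 of a literal '1' (lazy) (captured); then one or more of a word character (lazy); then a word character, then zero or more of a non-digit; then anchored at the end.
`re.fullmatch` is like wrapping the pattern in `^…$` (in single-line mode).
Here the pattern can't cover the whole string, so the call returns None.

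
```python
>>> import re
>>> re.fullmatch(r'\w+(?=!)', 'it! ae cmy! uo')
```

None

`fullmatch` succeeds only if the pattern covers the string from start to end.
Here the pattern can't cover the whole string, so the call returns None.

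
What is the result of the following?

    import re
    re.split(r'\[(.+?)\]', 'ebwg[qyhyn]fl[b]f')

Because the pattern has a capturing group, `split` also inserts each captured text between the pieces.

['ebwg', 'qyhyn', 'fl', 'b', 'f']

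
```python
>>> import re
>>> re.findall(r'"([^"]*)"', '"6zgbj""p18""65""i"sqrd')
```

Scanning left to right: at [0:7] match '"6zgbj"', group 1 = '6zgbj'; at [7:12] match '"p18"', group 1 = 'p18'; at [12:16] match '"65"', group 1 = '65'; at [16:19] match '"i"', group 1 = 'i'.
Because there's exactly one group, `findall` drops the full match and keeps group 1 from each hit.

['6zgbj', 'p18', '65', 'i']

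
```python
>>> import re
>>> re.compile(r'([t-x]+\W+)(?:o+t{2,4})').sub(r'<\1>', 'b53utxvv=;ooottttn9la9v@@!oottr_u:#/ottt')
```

This matches one or more of a character in [t-x], then one or more of a non-word character (captured); then one or more of the literal 'o', then 2 to 4 of a literal 't' (non-capturing group).
The replacement refers to a captured group, so each match is rewritten using its own captured text.

'b53<utxvv=;>n9la9<v@@!>r_<u:#/>'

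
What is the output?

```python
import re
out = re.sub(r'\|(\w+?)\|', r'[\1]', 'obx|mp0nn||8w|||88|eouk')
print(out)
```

obx[mp0nn][8w]|[88]eouk

Matches: at [3:10] → '|mp0nn|'; at [10:14] → '|8w|'; at [15:19] → '|88|'.
Each match is replaced using the text its own group 1 captured.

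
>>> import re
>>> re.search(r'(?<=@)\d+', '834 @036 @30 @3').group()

'036'

The `(?=…)`/`(?<=…)` assertion just peeks at neighbouring text; it doesn't advance the match position.
Unlike `match`, `search` isn't anchored — it looks for the pattern anywhere in the string.
The match spans [5:8] → '036'.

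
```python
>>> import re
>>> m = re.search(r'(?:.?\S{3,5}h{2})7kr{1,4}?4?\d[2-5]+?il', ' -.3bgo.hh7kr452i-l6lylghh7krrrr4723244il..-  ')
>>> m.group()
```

'l6lylghh7krrrr4723244il'

The pattern matches optionally any character, then 3 to 5 of a non-whitespace character, then exactly 2 of a literal 'h' (non-capturing group); then the literal '7k', then 1 to 4 of the literal 'r' (lazy), then optionally a literal '4'; then a digit, then one or more of a character in [2-5] (lazy), then the literal 'il'.
`re.search` scans for the first position where the pattern succeeds.
The match spans [18:41] → 'l6lylghh7krrrr4723244il'.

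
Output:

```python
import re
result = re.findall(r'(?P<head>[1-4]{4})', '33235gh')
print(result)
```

The pattern matches exactly 4 of a character in [1-4] (captured as 'head').
Matches: at [0:4] match '3323', group 1 = '3323'.
`findall` collects group 1 from the one match (1 total).

['3323']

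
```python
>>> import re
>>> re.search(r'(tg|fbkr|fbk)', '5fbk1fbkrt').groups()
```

('fbk',)

`re.search` tries every starting position until one works.
The match spans [1:4] → 'fbk'.
Captured: group 1 = 'fbk'.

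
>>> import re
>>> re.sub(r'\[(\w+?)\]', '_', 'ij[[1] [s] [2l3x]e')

'ij[_ _ _e'

Matches: at [3:6] → '[1]'; at [7:10] → '[s]'; at [11:17] → '[2l3x]'.
Every occurrence is swapped for '_'.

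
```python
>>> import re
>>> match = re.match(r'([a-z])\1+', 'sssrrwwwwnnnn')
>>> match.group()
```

With `match`, the pattern is implicitly anchored at the beginning.
The match spans [0:3] → 'sss'.

'sss'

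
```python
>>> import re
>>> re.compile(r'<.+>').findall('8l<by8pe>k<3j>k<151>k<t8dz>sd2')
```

Matches: at [2:27] → '<by8pe>k<3j>k<151>k<t8dz>'.
Since nothing is captured, `findall` lists the 1 matched substring directly.

['<by8pe>k<3j>k<151>k<t8dz>']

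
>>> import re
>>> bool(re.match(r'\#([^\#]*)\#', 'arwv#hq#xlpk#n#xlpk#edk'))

False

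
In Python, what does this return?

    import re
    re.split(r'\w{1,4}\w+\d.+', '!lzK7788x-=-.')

Pattern: 1 to 4 of a word character; then one or more of a word character, then a digit; then one or more of any character.
Matches to split on: at [1:13] → 'lzK7788x-=-.'.
Each match becomes a cut point; 2 segments remain.

['!', '']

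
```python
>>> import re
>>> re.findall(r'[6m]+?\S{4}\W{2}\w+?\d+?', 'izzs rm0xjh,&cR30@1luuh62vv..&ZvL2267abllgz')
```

['m0xjh,&cR3', '62vv..&ZvL2']

A `+?`/`*?`/`{m,n}?` starts at its minimum and grows only as far as needed for what follows to match.
`findall` yields the raw match text (2 of them) because the pattern has no groups.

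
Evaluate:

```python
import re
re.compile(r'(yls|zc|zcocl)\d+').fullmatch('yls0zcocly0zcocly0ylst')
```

None

`fullmatch` succeeds only if the pattern covers the string from start to end.
Here there's no way to consume every character, so the call returns None.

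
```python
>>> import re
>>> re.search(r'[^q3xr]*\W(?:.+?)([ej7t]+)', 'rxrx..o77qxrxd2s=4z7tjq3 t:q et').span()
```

(4, 9)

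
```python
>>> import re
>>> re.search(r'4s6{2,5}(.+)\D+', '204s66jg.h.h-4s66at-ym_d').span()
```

(2, 24)

The pattern matches the literal '4s', then 2 to 5 of the literal '6'; then one or more of any character (captured); then one or more of a non-digit.
Unlike `match`, `search` isn't anchored — it looks for the pattern anywhere in the string.
The match spans [2:24] → '4s66jg.h.h-4s66at-ym_d'.
Captured: group 1 = 'jg.h.h-4s66at-ym_'.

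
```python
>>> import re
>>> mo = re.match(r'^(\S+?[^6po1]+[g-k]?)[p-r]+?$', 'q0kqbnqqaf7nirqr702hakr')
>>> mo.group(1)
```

'q0kqbnqqaf7nirqr702hak'

Pattern: anchored at the start of the string; then one or more of a non-whitespace character (lazy), then one or more of any character except [6po1], then optionally a character in [g-k] (captured); then one or more of a character in [p-r] (lazy); then anchored at the end.
`match` is anchored at position 0; if the pattern doesn't fit there, it returns None.
The match spans [0:23] → 'q0kqbnqqaf7nirqr702hakr'.
Captured: group 1 = 'q0kqbnqqaf7nirqr702hak'.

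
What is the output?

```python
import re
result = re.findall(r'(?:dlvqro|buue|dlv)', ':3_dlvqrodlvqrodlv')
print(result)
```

The regex engine tests alternatives in the order written; an earlier branch that matches wins even if a later one would match more.
Walking the string: at [3:9] → 'dlvqro'; at [9:15] → 'dlvqro'; at [15:18] → 'dlv'.
No capturing groups, so `findall` returns the 3 full match strings.

['dlvqro', 'dlvqro', 'dlv']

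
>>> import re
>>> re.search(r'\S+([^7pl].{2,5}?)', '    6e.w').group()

'6e.w'

Pattern: one or more of a non-whitespace character; then any character except [7pl], then 2 to 5 of any character (lazy) (captured).
`re.search` scans for the first position where the pattern succeeds.
The match spans [4:8] → '6e.w'.
Captured: group 1 = 'e.w'.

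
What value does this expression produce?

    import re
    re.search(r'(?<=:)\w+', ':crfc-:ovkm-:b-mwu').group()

'crfc'

Because the assertion is zero-width, the text it checks is not consumed and won't appear in the result.
`re.search` tries every starting position until one works.
The match spans [1:5] → 'crfc'.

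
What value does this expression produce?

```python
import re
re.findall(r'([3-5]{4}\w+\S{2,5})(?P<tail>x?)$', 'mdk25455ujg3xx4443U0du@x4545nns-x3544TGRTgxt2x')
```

This matches exactly 4 of a character in [3-5], then one or more of a word character, then 2 to 5 of a non-whitespace character (captured); then optionally a literal 'x' (captured as 'tail'); then anchored at the end.
2 groups means the one result is a tuple of 2 captured strings — 1 here.

[('3544TGRTgxt2x', '')]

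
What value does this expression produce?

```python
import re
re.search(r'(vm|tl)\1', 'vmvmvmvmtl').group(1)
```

`\1` is not a pattern — it's the concrete string captured by group 1, re-applied verbatim.
Unlike `match`, `search` isn't anchored — it looks for the pattern anywhere in the string.
The match spans [0:4] → 'vmvm'.
Captured: group 1 = 'vm'.

'vm'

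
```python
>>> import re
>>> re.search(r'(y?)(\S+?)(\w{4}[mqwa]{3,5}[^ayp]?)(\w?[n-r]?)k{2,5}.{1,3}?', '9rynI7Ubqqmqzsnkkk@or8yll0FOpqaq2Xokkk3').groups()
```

('', '9ryn', 'I7Ubqqmqz', 'sn')

The match spans [0:19] → '9rynI7Ubqqmqzsnkkk@'.
Captured: group 1 = '', group 2 = '9ryn', group 3 = 'I7Ubqqmqz', group 4 = 'sn'.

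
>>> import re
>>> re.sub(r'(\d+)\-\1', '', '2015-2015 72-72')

' '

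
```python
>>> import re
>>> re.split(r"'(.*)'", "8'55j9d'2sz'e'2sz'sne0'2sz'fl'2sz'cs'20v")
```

['8', "55j9d'2sz'e'2sz'sne0'2sz'fl'2sz'cs", '20v']

The group in the pattern means `split` returns the separators' captures alongside the pieces.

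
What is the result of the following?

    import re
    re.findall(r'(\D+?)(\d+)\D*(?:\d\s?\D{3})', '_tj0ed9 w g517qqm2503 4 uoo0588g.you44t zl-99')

[('_tj', '0'), ('qqm', '2503'), ('g.you', '4')]

The pattern matches one or more of a non-digit (lazy) (captured); then one or more of a digit (captured); then zero or more of a non-digit; then a digit, then optionally whitespace, then exactly 3 of a non-digit (non-capturing group).
Matches: at [0:11] match '_tj0ed9 w g', groups = ('_tj', '0'); at [14:27] match 'qqm2503 4 uoo', groups = ('qqm', '2503'); at [31:41] match 'g.you44t z', groups = ('g.you', '4').
Multiple groups make `findall` return tuples — one 2-tuple for each match.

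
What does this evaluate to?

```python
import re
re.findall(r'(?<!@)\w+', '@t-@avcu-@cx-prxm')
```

['vcu', 'x', 'prxm']

`(?!…)`/`(?<!…)` only lets a position through if the neighbouring text does NOT match; no characters are consumed.
With no groups in the pattern, `findall` gives back each whole match — 3 here.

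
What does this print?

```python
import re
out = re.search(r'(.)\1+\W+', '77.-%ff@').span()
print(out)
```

(0, 5)

`\1` is not a pattern — it's the concrete string captured by group 1, re-applied verbatim.
`search` walks the string left to right and returns the first match it finds.
The match spans [0:5] → '77.-%'.
Captured: group 1 = '7'.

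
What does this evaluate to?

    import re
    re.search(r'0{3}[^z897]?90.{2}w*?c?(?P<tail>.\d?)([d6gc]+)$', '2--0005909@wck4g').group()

'0005909@wck4g'

The pattern matches exactly 3 of the literal '0', then optionally any character except [z897], then the literal '90'; then exactly 2 of any character, then zero or more of the literal 'w' (lazy), then optionally a literal 'c'; then any character, then optionally a digit (captured as 'tail'); then one or more of one of [d6gc] (captured); then anchored at the end.
`re.search` tries every starting position until one works.
The match spans [3:16] → '0005909@wck4g'.
Captured: group 1 = 'k4', group 2 = 'g'.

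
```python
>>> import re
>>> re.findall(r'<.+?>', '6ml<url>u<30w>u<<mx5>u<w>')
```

['<url>', '<30w>', '<<mx5>', '<w>']

A non-greedy quantifier consumes as few characters as it can — just enough that the remainder of the pattern still matches from where it stops; whatever follows it matches normally.
With no groups in the pattern, `findall` gives back each whole match — 4 here.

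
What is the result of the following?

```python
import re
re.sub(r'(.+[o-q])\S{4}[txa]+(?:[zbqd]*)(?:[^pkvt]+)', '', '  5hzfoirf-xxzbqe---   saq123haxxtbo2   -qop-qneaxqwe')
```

Each match is replaced by ''.

''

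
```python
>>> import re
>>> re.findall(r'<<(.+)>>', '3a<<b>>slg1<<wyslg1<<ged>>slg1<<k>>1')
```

['b>>slg1<<wyslg1<<ged>>slg1<<k']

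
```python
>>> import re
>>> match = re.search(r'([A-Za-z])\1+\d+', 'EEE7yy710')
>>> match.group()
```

'EEE7'

`\1` is not a pattern — it's the concrete string captured by group 1, re-applied verbatim.
`re.search` scans for the first position where the pattern succeeds.
The match spans [0:4] → 'EEE7'.
Captured: group 1 = 'E'.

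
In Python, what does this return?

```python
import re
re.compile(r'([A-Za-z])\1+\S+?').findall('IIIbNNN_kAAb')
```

['I', 'N', 'A']

A backreference is literal: `\1` must see the identical characters the first group matched.
Matches: at [0:4] match 'IIIb', group 1 = 'I'; at [4:8] match 'NNN_', group 1 = 'N'; at [9:12] match 'AAb', group 1 = 'A'.
Because there's exactly one group, `findall` drops the full match and keeps group 1 from each hit.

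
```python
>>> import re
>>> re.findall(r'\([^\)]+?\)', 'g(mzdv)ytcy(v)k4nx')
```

Walking the string: at [1:7] → '(mzdv)'; at [11:14] → '(v)'.
No capturing groups, so `findall` returns the 2 full match strings.

['(mzdv)', '(v)']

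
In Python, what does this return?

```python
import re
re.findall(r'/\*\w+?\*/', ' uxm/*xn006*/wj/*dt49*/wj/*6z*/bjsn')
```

['/*xn006*/', '/*dt49*/', '/*6z*/']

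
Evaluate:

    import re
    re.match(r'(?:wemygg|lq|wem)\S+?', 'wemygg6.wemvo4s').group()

'wemygg6'

`|` is ordered: at each position the engine commits to the first alternative that works.
`match` is anchored at position 0; if the pattern doesn't fit there, it returns None.
The match spans [0:7] → 'wemygg6'.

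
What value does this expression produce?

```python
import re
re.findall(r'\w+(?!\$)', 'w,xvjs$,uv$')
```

Because the assertion is negative and zero-width, positions next to the forbidden text are skipped.
Scanning left to right: at [0:1] → 'w'; at [2:5] → 'xvj'; at [8:9] → 'u'.
`findall` yields the raw match text (3 of them) because the pattern has no groups.

['w', 'xvj', 'u']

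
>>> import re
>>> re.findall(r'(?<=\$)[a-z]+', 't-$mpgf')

The positive lookaround only admits positions where the adjacent text matches; those characters stay outside the span.
Walking the string: at [3:7] → 'mpgf'.
No capturing groups, so `findall` returns the 1 full match string.

['mpgf']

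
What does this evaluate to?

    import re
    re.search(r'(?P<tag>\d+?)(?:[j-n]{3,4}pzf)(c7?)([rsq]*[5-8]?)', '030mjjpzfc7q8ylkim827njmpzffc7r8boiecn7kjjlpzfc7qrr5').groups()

('030', 'c7', 'q8')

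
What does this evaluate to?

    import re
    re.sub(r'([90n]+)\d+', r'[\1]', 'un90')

Pattern: one or more of one of [90n] (captured); then one or more of a digit.
Matches: at [1:4] → 'n90'.
Each match is replaced using the text its own group 1 captured.

'u[n9]'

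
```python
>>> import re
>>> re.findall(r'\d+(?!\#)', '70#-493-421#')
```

['7', '493', '42']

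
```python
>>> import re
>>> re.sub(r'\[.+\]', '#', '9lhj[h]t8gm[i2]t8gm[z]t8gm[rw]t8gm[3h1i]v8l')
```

Matches: at [4:40] → '[h]t8gm[i2]t8gm[z]t8gm[rw]t8gm[3h1i]'.
`sub` substitutes '#' at each match site.

'9lhj#v8l'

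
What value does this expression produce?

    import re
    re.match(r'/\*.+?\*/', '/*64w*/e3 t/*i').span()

(0, 7)

`re.match` only tries the pattern at the start of the string.
The match spans [0:7] → '/*64w*/'.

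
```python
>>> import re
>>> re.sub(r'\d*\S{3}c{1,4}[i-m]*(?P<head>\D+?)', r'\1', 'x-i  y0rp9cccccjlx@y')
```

'x-i  ycjlx@y'

This matches zero or more of a digit, then exactly 3 of a non-whitespace character; then 1 to 4 of a literal 'c', then zero or more of a character in [i-m]; then one or more of a non-digit (lazy) (captured as 'head').
`\1` in the replacement pulls in group 1's text for each match.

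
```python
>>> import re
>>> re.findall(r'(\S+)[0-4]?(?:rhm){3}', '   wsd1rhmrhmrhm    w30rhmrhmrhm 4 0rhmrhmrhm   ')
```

['wsd1', 'w30', '0']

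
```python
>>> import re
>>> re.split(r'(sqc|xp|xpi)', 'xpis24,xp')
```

The regex engine tests alternatives in the order written; an earlier branch that matches wins even if a later one would match more.
Matches to split on: at [0:2] → 'xp'; at [7:9] → 'xp'.
Because the pattern has a capturing group, `split` also inserts each captured text between the pieces.

['', 'xp', 'is24,', 'xp', '']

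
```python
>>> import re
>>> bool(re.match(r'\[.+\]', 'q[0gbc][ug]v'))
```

False

`match` is anchored at position 0; if the pattern doesn't fit there, it returns None.
Here position 0 doesn't satisfy it, so the call returns None, and `bool(None)` is False.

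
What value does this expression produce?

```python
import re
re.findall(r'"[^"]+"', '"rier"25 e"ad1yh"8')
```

['"rier"', '"ad1yh"']

Walking the string: at [0:6] → '"rier"'; at [10:17] → '"ad1yh"'.
Since nothing is captured, `findall` lists the 2 matched substrings directly.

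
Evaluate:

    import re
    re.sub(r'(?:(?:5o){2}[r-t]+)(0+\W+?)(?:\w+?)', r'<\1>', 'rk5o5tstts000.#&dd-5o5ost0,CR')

A `+?`/`*?`/`{m,n}?` starts at its minimum and grows only as far as needed for what follows to match.
The replacement refers to a captured group, so each match is rewritten using its own captured text.

'rk5o5tstts000.#&dd-<0,>R'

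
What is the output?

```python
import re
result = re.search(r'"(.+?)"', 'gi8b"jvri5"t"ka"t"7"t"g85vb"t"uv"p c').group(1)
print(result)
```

Because the quantifier is non-greedy, it stops expanding at the earliest point where the rest of the pattern can succeed.
Unlike `match`, `search` isn't anchored — it looks for the pattern anywhere in the string.
The match spans [4:11] → '"jvri5"'.
Captured: group 1 = 'jvri5'.

jvri5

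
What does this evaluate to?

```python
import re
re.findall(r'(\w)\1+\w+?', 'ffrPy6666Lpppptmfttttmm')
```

A backreference is literal: `\1` must see the identical characters the first group matched.
One capturing group, so `findall` returns just the captured substring from each match — 4 in all.

['f', '6', 'p', 't']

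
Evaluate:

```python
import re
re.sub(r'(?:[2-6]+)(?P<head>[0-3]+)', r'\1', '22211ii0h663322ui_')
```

'11ii0h2ui_'

The pattern matches one or more of a character in [2-6] (non-capturing group); then one or more of a character in [0-3] (captured as 'head').
Each match is replaced using the text its own group 1 captured.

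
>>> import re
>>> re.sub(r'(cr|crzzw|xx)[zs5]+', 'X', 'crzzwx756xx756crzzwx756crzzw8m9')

'Xwx756xx756Xwx756Xw8m9'

Matches: at [0:4] → 'crzz'; at [14:18] → 'crzz'; at [23:27] → 'crzz'.
`sub` substitutes 'X' at each match site.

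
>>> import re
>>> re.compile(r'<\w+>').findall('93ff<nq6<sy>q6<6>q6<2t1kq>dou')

['<sy>', '<6>', '<2t1kq>']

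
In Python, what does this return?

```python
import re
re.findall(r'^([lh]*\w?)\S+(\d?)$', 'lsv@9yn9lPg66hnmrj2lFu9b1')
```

The pattern matches anchored at the start of the string; then zero or more of one of [lh], then optionally a word character (captured); then one or more of a non-whitespace character; then optionally a digit (captured); then anchored at the end.
Walking the string: at [0:25] match 'lsv@9yn9lPg66hnmrj2lFu9b1', groups = ('ls', '').
With 2 capturing groups, `findall` returns a 2-tuple per match.

[('ls', '')]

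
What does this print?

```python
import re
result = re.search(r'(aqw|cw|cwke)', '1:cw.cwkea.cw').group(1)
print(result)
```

cw

`re.search` tries every starting position until one works.
The match spans [2:4] → 'cw'.
Captured: group 1 = 'cw'.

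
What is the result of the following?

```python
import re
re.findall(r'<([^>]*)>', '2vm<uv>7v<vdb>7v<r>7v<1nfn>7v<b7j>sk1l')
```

['uv', 'vdb', 'r', '1nfn', 'b7j']

Because there's exactly one group, `findall` drops the full match and keeps group 1 from each hit.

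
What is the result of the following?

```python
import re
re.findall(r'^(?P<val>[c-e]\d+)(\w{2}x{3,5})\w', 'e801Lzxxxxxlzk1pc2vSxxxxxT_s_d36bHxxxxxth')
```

`findall` packs the 2 group values into a tuple for every match.

[('e801', 'Lzxxxxx')]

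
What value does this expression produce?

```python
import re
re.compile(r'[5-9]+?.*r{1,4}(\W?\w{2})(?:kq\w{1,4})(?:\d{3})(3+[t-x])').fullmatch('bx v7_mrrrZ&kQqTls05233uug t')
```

`fullmatch` succeeds only if the pattern covers the string from start to end.
Here the string isn't matched end-to-end, so the call returns None.

None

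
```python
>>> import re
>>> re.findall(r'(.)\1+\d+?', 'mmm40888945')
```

['m', '8']

After group 1 captures some text, `\1` only succeeds where that same text appears again.
Matches: at [0:4] match 'mmm4', group 1 = 'm'; at [5:9] match '8889', group 1 = '8'.
With a single group, `findall` returns only what that group captured — 2 items.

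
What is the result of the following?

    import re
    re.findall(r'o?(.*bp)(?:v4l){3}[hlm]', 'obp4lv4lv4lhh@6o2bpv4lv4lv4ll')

The pattern matches optionally a literal 'o'; then zero or more of any character, then the literal 'bp' (captured); then the literal 'v4l' repeated 3 times, then one of [hlm].
With a single group, `findall` returns only what that group captured — 1 item.

['bp4lv4lv4lhh@6o2bp']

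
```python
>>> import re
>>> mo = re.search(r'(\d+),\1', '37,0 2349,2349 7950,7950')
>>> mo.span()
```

(5, 14)

A backreference is literal: `\1` must see the identical characters the first group matched.
`search` walks the string left to right and returns the first match it finds.
The match spans [5:14] → '2349,2349'.
Captured: group 1 = '2349'.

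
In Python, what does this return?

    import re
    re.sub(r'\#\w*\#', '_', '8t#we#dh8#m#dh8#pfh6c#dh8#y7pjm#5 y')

Matches: at [2:6] → '#we#'; at [9:12] → '#m#'; at [15:22] → '#pfh6c#'; at [25:32] → '#y7pjm#'.
Each match is replaced by '_'.

'8t_dh8_dh8_dh8_5 y'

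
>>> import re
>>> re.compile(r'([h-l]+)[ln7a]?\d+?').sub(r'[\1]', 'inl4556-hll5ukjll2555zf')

'in[l]556-[hll]u[kjll]555zf'

The pattern matches one or more of a character in [h-l] (captured); then optionally one of [ln7a], then one or more of a digit (lazy).
The `?` after the quantifier makes it lazy — it takes as little as possible before letting the rest of the pattern try.
Matches: at [2:4] → 'l4'; at [8:12] → 'hll5'; at [13:18] → 'kjll2'.
`\1` in the replacement pulls in group 1's text for each match.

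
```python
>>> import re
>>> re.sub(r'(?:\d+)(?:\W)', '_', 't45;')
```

't_'

Pattern: one or more of a digit (non-capturing group); then a non-word character (non-capturing group).
Every occurrence is swapped for '_'.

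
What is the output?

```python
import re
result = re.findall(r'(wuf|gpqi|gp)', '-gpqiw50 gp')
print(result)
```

The regex engine tests alternatives in the order written; an earlier branch that matches wins even if a later one would match more.
`findall` collects group 1 from each match (2 total).

['gpqi', 'gp']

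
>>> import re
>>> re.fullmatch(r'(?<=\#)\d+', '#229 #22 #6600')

`re.fullmatch` requires the pattern to consume the entire string.
Here there's no way to consume every character, so the call returns None.

None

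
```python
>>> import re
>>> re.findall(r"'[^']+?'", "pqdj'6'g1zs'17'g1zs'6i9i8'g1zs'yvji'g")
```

["'6'", "'17'", "'6i9i8'", "'yvji'"]

Matches: at [4:7] → "'6'"; at [11:15] → "'17'"; at [19:26] → "'6i9i8'"; at [30:36] → "'yvji'".
Since nothing is captured, `findall` lists the 4 matched substrings directly.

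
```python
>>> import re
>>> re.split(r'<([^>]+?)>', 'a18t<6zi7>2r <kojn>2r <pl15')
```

['a18t', '6zi7', '2r ', 'kojn', '2r <pl15']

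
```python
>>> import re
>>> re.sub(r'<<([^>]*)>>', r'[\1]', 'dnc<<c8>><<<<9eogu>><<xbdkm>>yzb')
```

'dnc[c8][<<9eogu][xbdkm]yzb'

The replacement refers to a captured group, so each match is rewritten using its own captured text.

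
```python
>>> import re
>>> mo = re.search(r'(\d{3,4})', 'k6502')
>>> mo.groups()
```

The match spans [1:5] → '6502'.
Captured: group 1 = '6502'.

('6502',)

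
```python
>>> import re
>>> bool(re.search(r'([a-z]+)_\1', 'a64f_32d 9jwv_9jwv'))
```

`\1` has to match the exact text group 1 already captured.
`search` walks the string left to right and returns the first match it finds.
Here no position works, so the call returns None, and `bool(None)` is False.

False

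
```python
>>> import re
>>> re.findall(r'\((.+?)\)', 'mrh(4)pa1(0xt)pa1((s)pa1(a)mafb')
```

['4', '0xt', '(s', 'a']

Lazy quantifiers expand one character at a time until the remainder of the pattern can match.
Walking the string: at [3:6] match '(4)', group 1 = '4'; at [9:14] match '(0xt)', group 1 = '0xt'; at [17:21] match '((s)', group 1 = '(s'; at [24:27] match '(a)', group 1 = 'a'.
With a single group, `findall` returns only what that group captured — 4 items.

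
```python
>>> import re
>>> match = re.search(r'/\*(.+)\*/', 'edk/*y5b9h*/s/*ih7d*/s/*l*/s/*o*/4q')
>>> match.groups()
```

`re.search` tries every starting position until one works.
The match spans [3:33] → '/*y5b9h*/s/*ih7d*/s/*l*/s/*o*/'.
Captured: group 1 = 'y5b9h*/s/*ih7d*/s/*l*/s/*o'.

('y5b9h*/s/*ih7d*/s/*l*/s/*o',)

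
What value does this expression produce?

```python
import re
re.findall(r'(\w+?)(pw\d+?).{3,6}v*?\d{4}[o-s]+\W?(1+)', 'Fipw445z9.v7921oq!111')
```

The pattern matches one or more of a word character (lazy) (captured); then the literal 'pw', then one or more of a digit (lazy) (captured); then 3 to 6 of any character, then zero or more of the literal 'v' (lazy), then exactly 4 of a digit; then one or more of a character in [o-s], then optionally a non-word character; then one or more of a literal '1' (captured).
Multiple groups make `findall` return tuples — one 3-tuple for the one match.

[('Fi', 'pw4', '111')]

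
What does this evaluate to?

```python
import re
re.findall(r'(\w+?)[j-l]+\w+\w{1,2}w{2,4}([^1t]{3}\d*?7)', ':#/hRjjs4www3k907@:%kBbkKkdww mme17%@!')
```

Pattern: one or more of a word character (lazy) (captured); then one or more of a character in [j-l]; then one or more of a word character, then 1 to 2 of a word character, then 2 to 4 of the literal 'w'; then exactly 3 of any character except [1t], then zero or more of a digit (lazy), then the literal '7' (captured).
A non-greedy quantifier consumes as few characters as it can — just enough that the remainder of the pattern still matches from where it stops; whatever follows it matches normally.
Matches: at [3:17] match 'hRjjs4www3k907', groups = ('hR', '3k907').
Multiple groups make `findall` return tuples — one 2-tuple for the one match.

[('hR', '3k907')]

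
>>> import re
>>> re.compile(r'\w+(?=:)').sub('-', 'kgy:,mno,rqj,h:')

Lookahead/lookbehind check context without consuming it, so the matched span excludes the asserted characters.
Matches: at [0:3] → 'kgy'; at [13:14] → 'h'.
Each match is replaced by '-'.

'-:,mno,rqj,-:'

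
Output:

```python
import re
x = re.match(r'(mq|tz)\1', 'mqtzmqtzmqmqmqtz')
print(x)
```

A backreference is literal: `\1` must see the identical characters the first group matched.
`re.match` won't scan ahead — the pattern has to work from the very first character.
Here the pattern fails at index 0, so the call returns None.

None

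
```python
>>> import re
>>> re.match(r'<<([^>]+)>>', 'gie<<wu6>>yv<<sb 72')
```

With `match`, the pattern is implicitly anchored at the beginning.
Here the pattern fails at index 0, so the call returns None.

None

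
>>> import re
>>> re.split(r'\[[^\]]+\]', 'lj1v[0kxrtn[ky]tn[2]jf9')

Each match becomes a cut point; 3 segments remain.

['lj1v', 'tn', 'jf9']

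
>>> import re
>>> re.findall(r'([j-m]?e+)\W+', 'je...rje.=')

['je', 'je']

Pattern: optionally a character in [j-m], then one or more of the literal 'e' (captured); then one or more of a non-word character.
With a single group, `findall` returns only what that group captured — 2 items.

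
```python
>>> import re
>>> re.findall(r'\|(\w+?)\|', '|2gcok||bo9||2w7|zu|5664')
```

['2gcok', 'bo9', '2w7']

Matches: at [0:7] match '|2gcok|', group 1 = '2gcok'; at [7:12] match '|bo9|', group 1 = 'bo9'; at [12:17] match '|2w7|', group 1 = '2w7'.
Because there's exactly one group, `findall` drops the full match and keeps group 1 from each hit.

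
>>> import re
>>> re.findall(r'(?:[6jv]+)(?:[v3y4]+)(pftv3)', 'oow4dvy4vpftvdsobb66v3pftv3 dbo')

['pftv3']

This matches one or more of one of [6jv] (non-capturing group); then one or more of one of [v3y4] (non-capturing group); then the literal 'pft', then the literal 'v3' (captured).
Walking the string: at [18:27] match '66v3pftv3', group 1 = 'pftv3'.
Because there's exactly one group, `findall` drops the full match and keeps group 1 from the one hit.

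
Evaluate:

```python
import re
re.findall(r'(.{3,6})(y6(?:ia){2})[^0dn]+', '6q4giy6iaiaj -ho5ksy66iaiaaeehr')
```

[('6q4gi', 'y6iaia')]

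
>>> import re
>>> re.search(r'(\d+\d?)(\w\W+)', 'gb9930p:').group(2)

The match spans [2:8] → '9930p:'.
Captured: group 1 = '9930', group 2 = 'p:'.

'p:'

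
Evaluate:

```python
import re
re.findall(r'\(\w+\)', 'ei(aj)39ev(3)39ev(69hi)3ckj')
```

Since nothing is captured, `findall` lists the 3 matched substrings directly.

['(aj)', '(3)', '(69hi)']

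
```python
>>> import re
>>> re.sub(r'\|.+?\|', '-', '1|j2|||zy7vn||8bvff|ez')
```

'1---ez'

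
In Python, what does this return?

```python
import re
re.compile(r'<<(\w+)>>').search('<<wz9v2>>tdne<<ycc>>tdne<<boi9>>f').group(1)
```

'wz9v2'

`re.search` tries every starting position until one works.
The match spans [0:9] → '<<wz9v2>>'.
Captured: group 1 = 'wz9v2'.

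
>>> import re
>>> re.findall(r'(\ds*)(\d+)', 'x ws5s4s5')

[('5s', '4')]

With 2 capturing groups, `findall` returns a 2-tuple per match.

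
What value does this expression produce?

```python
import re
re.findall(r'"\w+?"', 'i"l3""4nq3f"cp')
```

['"l3"', '"4nq3f"']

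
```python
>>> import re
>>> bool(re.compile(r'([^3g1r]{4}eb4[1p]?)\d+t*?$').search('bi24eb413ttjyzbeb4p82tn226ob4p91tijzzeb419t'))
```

True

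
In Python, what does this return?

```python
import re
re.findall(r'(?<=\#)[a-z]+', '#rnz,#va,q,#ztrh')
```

['rnz', 'va', 'ztrh']

Because the assertion is zero-width, the text it checks is not consumed and won't appear in the result.
Since nothing is captured, `findall` lists the 3 matched substrings directly.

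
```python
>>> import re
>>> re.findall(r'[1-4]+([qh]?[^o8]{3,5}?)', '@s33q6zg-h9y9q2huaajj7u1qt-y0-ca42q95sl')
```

['q6zg', 'huaa', 'qt-y', 'q95s']

This matches one or more of a character in [1-4]; then optionally one of [qh], then 3 to 5 of any character except [o8] (lazy) (captured).
With the lazy modifier that quantifier settles for the fewest repetitions that let the rest of the pattern succeed (the atoms after it are unaffected and can still be greedy).
Matches: at [2:8] match '33q6zg', group 1 = 'q6zg'; at [14:19] match '2huaa', group 1 = 'huaa'; at [23:28] match '1qt-y', group 1 = 'qt-y'; at [32:38] match '42q95s', group 1 = 'q95s'.
`findall` collects group 1 from each match (4 total).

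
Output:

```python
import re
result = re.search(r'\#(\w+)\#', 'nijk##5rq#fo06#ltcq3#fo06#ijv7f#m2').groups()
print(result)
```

('5rq',)

`re.search` tries every starting position until one works.
The match spans [5:10] → '#5rq#'.
Captured: group 1 = '5rq'.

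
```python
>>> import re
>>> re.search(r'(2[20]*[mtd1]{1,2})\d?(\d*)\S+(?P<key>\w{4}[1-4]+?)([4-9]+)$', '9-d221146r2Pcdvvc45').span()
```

The match spans [3:19] → '221146r2Pcdvvc45'.

(3, 19)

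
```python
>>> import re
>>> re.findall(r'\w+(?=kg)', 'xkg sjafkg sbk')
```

Lookahead/lookbehind check context without consuming it, so the matched span excludes the asserted characters.
Walking the string: at [0:1] → 'x'; at [4:8] → 'sjaf'.
`findall` yields the raw match text (2 of them) because the pattern has no groups.

['x', 'sjaf']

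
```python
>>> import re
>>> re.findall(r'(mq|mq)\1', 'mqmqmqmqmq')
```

['mq', 'mq']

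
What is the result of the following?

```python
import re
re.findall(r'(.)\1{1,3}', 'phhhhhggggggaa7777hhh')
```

['h', 'g', 'g', 'a', '7', 'h']

After group 1 captures some text, `\1` only succeeds where that same text appears again.
Matches: at [1:5] match 'hhhh', group 1 = 'h'; at [6:10] match 'gggg', group 1 = 'g'; at [10:12] match 'gg', group 1 = 'g'; at [12:14] match 'aa', group 1 = 'a'; at [14:18] match '7777', group 1 = '7'; ….
One capturing group, so `findall` returns just the captured substring from each match — 6 in all.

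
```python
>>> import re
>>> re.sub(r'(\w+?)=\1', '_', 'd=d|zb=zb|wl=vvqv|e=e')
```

'_|_|wl=vvqv|_'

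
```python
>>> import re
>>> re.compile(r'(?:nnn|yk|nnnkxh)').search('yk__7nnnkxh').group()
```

`re.search` scans for the first position where the pattern succeeds.
The match spans [0:2] → 'yk'.

'yk'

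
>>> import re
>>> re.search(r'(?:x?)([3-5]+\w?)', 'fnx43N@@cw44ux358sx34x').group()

'x43N'

This matches optionally a literal 'x' (non-capturing group); then one or more of a character in [3-5], then optionally a word character (captured).
The match spans [2:6] → 'x43N'.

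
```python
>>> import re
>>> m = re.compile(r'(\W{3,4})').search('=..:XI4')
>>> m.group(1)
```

'=..:'

Pattern: 3 to 4 of a non-word character (captured).
Unlike `match`, `search` isn't anchored — it looks for the pattern anywhere in the string.
The match spans [0:4] → '=..:'.
Captured: group 1 = '=..:'.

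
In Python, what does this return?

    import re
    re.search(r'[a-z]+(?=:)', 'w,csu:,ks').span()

Lookahead/lookbehind check context without consuming it, so the matched span excludes the asserted characters.
The match spans [2:5] → 'csu'.

(2, 5)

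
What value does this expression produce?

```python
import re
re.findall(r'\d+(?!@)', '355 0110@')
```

['355', '011']

The negative lookaround is zero-width — it rules out positions where the adjacent text would match, without consuming anything.
No capturing groups, so `findall` returns the 2 full match strings.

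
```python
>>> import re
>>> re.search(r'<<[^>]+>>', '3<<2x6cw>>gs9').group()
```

'<<2x6cw>>'

`re.search` tries every starting position until one works.
The match spans [1:10] → '<<2x6cw>>'.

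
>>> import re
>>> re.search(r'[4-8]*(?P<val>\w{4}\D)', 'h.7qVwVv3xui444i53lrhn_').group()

'7qVwVv'

The pattern matches zero or more of a character in [4-8]; then exactly 4 of a word character, then a non-digit (captured as 'val').
`search` walks the string left to right and returns the first match it finds.
The match spans [2:8] → '7qVwVv'.
Captured: group 1 = 'qVwVv'.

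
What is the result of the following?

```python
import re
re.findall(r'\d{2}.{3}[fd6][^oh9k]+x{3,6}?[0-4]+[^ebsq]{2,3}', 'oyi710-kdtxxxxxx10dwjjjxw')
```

The pattern matches exactly 2 of a digit, then exactly 3 of any character, then one of [fd6]; then one or more of any character except [oh9k]; then 3 to 6 of a literal 'x' (lazy), then one or more of a character in [0-4], then 2 to 3 of any character except [ebsq].
Walking the string: at [3:21] → '710-kdtxxxxxx10dwj'.
No capturing groups, so `findall` returns the 1 full match string.

['710-kdtxxxxxx10dwj']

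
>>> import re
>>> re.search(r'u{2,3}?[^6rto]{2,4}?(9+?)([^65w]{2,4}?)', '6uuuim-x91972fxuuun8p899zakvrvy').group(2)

'19'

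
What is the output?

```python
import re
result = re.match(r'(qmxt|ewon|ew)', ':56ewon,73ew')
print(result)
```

None

`re.match` won't scan ahead — the pattern has to work from the very first character.
Here the pattern fails at index 0, so the call returns None.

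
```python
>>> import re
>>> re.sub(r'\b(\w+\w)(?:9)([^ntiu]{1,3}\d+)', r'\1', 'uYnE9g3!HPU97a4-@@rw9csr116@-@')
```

'uYnE!HPU-@@rw@-@'

This matches a word boundary (`\b`, zero-width); then one or more of a word character, then a word character (captured); then a literal '9' (non-capturing group); then 1 to 3 of any character except [ntiu], then one or more of a digit (captured).
Matches: at [0:7] → 'uYnE9g3'; at [8:15] → 'HPU97a4'; at [18:27] → 'rw9csr116'.
The replacement refers to a captured group, so each match is rewritten using its own captured text.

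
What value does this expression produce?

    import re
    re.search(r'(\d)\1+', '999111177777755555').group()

'999'

A backreference is literal: `\1` must see the identical characters the first group matched.
`re.search` tries every starting position until one works.
The match spans [0:3] → '999'.
Captured: group 1 = '9'.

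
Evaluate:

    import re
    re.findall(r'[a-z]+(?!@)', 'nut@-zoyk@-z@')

['nu', 'zoy']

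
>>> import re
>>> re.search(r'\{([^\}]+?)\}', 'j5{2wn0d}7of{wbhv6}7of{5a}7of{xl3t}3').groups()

`re.search` tries every starting position until one works.
The match spans [2:9] → '{2wn0d}'.
Captured: group 1 = '2wn0d'.

('2wn0d',)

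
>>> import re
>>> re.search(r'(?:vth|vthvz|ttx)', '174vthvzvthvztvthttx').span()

Alternation isn't longest-match — the leftmost alternative that fits at this position is chosen.
Unlike `match`, `search` isn't anchored — it looks for the pattern anywhere in the string.
The match spans [3:6] → 'vth'.

(3, 6)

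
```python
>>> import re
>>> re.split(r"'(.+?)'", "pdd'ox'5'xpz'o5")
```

['pdd', 'ox', '5', 'xpz', 'o5']

The `?` after the quantifier makes it lazy — it takes as little as possible before letting the rest of the pattern try.
Matches to split on: at [3:7] → "'ox'"; at [8:13] → "'xpz'".
Because the pattern has a capturing group, `split` also inserts each captured text between the pieces.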